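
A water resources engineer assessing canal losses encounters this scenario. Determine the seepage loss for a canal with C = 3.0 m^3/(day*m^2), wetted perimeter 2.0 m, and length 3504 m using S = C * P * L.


S = C * P * L
  = 3.0 * 2.0 * 3504
  = 21024 m^3/day


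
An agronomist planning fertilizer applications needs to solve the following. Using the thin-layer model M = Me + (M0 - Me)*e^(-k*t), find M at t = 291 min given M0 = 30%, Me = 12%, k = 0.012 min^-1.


M = Me + (M0 - Me) * e^(-k*t)
  = 12 + (30 - 12) * e^(-0.012*291)
  = 12 + 18 * e^(-3.492)
  = 12 + 18 * 0.03044
  = 12 + 0.5479
  = 12.55%


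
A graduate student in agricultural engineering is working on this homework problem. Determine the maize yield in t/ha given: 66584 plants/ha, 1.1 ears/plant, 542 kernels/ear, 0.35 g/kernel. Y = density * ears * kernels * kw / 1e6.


Y = density * ears * kernels * kw
  = 66584 * 1.1 * 542 * 0.35 g/ha
  = 13894083.28 g/ha
  = 13894.08 kg/ha = 13.89 t/ha


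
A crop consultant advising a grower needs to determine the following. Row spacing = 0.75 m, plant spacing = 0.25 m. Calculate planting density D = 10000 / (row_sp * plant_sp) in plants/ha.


D = 10000 / (row_sp * plant_sp)
  = 10000 / (0.75 * 0.25)
  = 10000 / 0.1875
  = 53333.33 plants/ha


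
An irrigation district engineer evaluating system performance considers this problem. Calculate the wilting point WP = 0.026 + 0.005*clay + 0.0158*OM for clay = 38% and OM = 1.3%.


WP = 0.026 + 0.005*38 + 0.0158*1.3
   = 0.026 + 0.1900 + 0.0205
   = 0.2365


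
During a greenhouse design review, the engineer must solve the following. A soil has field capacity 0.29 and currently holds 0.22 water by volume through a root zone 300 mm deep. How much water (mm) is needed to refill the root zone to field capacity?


SMD = (FC - theta) * D
    = (0.29 - 0.22) * 300
    = 0.070 * 300
    = 21 mm


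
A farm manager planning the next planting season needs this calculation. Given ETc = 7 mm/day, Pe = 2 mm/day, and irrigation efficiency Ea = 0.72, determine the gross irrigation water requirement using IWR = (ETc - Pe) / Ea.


IWR = (ETc - Pe) / Ea
    = (7 - 2) / 0.72
    = 5 / 0.72
    = 6.94 mm/day


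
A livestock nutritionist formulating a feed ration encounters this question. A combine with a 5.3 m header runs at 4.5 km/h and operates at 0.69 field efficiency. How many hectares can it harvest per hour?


C = w * v * eta_f / 10
  = 5.3 * 4.5 * 0.69 / 10
  = 16.46 / 10
  = 1.65 ha/h


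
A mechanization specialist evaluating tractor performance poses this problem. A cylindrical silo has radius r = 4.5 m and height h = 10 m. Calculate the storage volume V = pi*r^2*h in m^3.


V = pi * r^2 * h
  = pi * 4.5^2 * 10
  = pi * 20.25 * 10
  = 636.17 m^3


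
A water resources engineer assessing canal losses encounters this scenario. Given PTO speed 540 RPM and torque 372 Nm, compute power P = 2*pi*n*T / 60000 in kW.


P = 2*pi*n*T / 60000
  = 2*pi * 540 * 372 / 60000
  = 1262166.26 / 60000
  = 21.04 kW


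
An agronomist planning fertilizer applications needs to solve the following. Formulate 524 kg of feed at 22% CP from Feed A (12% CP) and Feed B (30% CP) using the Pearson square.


parts_A = CP_b - target = 30 - 22 = 8
parts_B = target - CP_a = 22 - 12 = 10
total_parts = 8 + 10 = 18
Feed A = 524 * 8 / 18 = 232.89 kg
Feed B = 524 * 10 / 18 = 291.11 kg

232.89 kg


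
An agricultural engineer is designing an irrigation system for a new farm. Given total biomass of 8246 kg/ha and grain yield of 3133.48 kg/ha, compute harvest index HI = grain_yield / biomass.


HI = grain_yield / biomass
   = 3133.48 / 8246
   = 0.38


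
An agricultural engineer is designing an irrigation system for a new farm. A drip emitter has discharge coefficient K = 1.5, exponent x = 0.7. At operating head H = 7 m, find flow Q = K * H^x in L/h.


Q = K * H^x
  = 1.5 * 7^0.7
  = 1.5 * 3.9045
  = 5.86 L/h


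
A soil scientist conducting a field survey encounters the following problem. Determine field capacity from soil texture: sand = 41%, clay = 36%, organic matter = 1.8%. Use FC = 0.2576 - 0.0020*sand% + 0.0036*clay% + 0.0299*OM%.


FC = 0.2576 - 0.0020*41 + 0.0036*36 + 0.0299*1.8
   = 0.2576 - 0.0820 + 0.1296 + 0.0538
   = 0.3590


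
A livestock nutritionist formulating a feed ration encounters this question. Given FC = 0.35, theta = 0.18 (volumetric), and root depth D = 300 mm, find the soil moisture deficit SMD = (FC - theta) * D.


SMD = (FC - theta) * D
    = (0.35 - 0.18) * 300
    = 0.170 * 300
    = 51 mm


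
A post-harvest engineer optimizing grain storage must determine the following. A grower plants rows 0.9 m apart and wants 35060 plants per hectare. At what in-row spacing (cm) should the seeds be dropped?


spacing = 10000 / (row_sp * density)
        = 10000 / (0.9 * 35060)
        = 10000 / 31554
        = 0.31692 m = 31.69 cm


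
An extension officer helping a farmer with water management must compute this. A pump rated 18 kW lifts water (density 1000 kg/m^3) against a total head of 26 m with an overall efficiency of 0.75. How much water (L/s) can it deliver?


Q = (P * 1000 * eta) / (rho * g * H)
  = (18 * 1000 * 0.75) / (1000 * 9.81 * 26)
  = 13500 / 255060
  = 0.05293 m^3/s = 52.93 L/s


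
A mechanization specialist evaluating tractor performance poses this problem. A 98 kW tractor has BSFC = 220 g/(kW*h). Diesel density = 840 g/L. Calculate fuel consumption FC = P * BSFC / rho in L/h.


FC = P * BSFC / rho_fuel
   = 98 * 220 / 840
   = 21560 / 840
   = 25.67 L/h


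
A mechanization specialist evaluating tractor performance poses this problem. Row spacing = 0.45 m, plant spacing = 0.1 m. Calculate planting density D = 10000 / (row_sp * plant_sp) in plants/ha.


D = 10000 / (row_sp * plant_sp)
  = 10000 / (0.45 * 0.1)
  = 10000 / 0.0450
  = 222222.22 plants/ha


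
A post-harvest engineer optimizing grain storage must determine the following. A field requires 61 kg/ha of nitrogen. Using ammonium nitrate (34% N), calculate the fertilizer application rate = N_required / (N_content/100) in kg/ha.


Rate = N_required / (N_content / 100)
     = 61 / (34 / 100)
     = 61 / 0.34
     = 179.41 kg/ha


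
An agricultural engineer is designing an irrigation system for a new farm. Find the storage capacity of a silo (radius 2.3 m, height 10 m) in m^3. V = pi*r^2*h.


V = pi * r^2 * h
  = pi * 2.3^2 * 10
  = pi * 5.29 * 10
  = 166.19 m^3


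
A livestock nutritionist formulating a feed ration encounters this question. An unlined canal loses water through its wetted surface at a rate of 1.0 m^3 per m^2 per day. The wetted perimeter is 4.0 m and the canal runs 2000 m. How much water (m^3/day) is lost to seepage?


S = C * P * L
  = 1.0 * 4.0 * 2000
  = 8000 m^3/day


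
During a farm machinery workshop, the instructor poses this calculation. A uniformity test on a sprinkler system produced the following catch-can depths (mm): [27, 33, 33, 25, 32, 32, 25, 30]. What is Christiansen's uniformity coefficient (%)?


xbar = 237 / 8 = 29.625
sum|xi - xbar| = 23.750
CU = 100 * (1 - 23.750 / (8 * 29.625))
   = 100 * (1 - 0.1002)
   = 89.98%


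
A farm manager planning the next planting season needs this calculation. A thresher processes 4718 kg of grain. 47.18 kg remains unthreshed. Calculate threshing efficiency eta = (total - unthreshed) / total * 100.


eta = (total - unthreshed) / total * 100
    = (4718 - 47.18) / 4718 * 100
    = 4670.82 / 4718 * 100
    = 99%


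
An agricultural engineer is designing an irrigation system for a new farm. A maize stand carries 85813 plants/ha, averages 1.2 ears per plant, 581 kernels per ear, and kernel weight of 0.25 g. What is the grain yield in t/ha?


Y = density * ears * kernels * kw
  = 85813 * 1.2 * 581 * 0.25 g/ha
  = 14957205.90 g/ha
  = 14957.21 kg/ha = 14.96 t/ha


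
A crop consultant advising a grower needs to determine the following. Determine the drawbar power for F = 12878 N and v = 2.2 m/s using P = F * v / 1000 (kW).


P = F * v / 1000
  = 12878 * 2.2 / 1000
  = 28331.60 / 1000
  = 28.33 kW


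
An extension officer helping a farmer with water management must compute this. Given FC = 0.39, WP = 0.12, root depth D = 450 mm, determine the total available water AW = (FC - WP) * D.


AW = (FC - WP) * D
   = (0.39 - 0.12) * 450
   = 0.27 * 450
   = 121.50 mm


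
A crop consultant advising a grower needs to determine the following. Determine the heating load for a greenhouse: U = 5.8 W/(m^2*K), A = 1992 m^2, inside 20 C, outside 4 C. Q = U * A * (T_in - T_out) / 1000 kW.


dT = 20 - (4) = 16 K
Q = U * A * dT
  = 5.8 * 1992 * 16
  = 184857.60 W = 184.86 kW


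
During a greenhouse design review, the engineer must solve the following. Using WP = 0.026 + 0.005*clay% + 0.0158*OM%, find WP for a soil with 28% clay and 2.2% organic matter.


WP = 0.026 + 0.005*28 + 0.0158*2.2
   = 0.026 + 0.1400 + 0.0348
   = 0.2008


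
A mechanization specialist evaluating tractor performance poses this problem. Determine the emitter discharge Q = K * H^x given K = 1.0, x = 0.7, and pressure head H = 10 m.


Q = K * H^x
  = 1.0 * 10^0.7
  = 1.0 * 5.0119
  = 5.01 L/h


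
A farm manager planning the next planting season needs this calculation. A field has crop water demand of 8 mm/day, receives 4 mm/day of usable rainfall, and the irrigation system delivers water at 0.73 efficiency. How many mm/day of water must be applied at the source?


IWR = (ETc - Pe) / Ea
    = (8 - 4) / 0.73
    = 4 / 0.73
    = 5.48 mm/day


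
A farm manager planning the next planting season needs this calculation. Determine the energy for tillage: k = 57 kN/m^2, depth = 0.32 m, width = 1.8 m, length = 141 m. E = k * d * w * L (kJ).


E = k * d * w * L
  = 57 * 0.32 * 1.8 * 141
  = 4629.31 kJ


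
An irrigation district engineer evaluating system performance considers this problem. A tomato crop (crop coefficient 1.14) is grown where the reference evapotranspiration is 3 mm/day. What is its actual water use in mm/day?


ETc = Kc * ET0
    = 1.14 * 3
    = 3.42 mm/day


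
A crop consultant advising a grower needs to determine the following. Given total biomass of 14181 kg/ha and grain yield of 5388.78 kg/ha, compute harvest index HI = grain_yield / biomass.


HI = grain_yield / biomass
   = 5388.78 / 14181
   = 0.38


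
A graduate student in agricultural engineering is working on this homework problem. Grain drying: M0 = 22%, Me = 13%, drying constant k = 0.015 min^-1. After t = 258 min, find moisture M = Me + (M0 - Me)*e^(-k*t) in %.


M = Me + (M0 - Me) * e^(-k*t)
  = 13 + (22 - 13) * e^(-0.015*258)
  = 13 + 9 * e^(-3.870)
  = 13 + 9 * 0.02086
  = 13 + 0.1877
  = 13.19%


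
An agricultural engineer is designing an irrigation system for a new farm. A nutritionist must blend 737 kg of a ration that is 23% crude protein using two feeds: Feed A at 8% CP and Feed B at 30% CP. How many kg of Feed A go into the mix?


parts_A = CP_b - target = 30 - 23 = 7
parts_B = target - CP_a = 23 - 8 = 15
total_parts = 7 + 15 = 22
Feed A = 737 * 7 / 22 = 234.50 kg
Feed B = 737 * 15 / 22 = 502.50 kg

234.50 kg


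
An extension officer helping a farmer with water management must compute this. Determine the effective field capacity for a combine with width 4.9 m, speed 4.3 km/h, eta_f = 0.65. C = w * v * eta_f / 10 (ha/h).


C = w * v * eta_f / 10
  = 4.9 * 4.3 * 0.65 / 10
  = 13.70 / 10
  = 1.37 ha/h


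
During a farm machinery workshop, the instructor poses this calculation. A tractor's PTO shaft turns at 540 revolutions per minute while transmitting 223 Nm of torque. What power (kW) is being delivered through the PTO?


P = 2*pi*n*T / 60000
  = 2*pi * 540 * 223 / 60000
  = 756621.17 / 60000
  = 12.61 kW


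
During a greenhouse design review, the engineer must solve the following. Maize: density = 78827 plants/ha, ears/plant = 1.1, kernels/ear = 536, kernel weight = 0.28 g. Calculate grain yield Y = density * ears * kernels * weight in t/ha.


Y = density * ears * kernels * kw
  = 78827 * 1.1 * 536 * 0.28 g/ha
  = 13013391.78 g/ha
  = 13013.39 kg/ha = 13.01 t/ha


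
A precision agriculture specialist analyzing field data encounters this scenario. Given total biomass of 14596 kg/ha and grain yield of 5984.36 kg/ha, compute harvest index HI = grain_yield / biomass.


HI = grain_yield / biomass
   = 5984.36 / 14596
   = 0.41


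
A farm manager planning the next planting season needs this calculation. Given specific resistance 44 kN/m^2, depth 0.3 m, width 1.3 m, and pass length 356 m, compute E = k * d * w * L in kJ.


E = k * d * w * L
  = 44 * 0.3 * 1.3 * 356
  = 6108.96 kJ


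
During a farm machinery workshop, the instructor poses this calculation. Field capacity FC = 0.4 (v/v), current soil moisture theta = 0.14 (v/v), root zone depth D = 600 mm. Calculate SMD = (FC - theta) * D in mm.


SMD = (FC - theta) * D
    = (0.4 - 0.14) * 600
    = 0.260 * 600
    = 156 mm


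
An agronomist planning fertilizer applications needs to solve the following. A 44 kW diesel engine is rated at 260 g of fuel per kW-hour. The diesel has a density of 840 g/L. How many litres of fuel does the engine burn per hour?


FC = P * BSFC / rho_fuel
   = 44 * 260 / 840
   = 11440 / 840
   = 13.62 L/h


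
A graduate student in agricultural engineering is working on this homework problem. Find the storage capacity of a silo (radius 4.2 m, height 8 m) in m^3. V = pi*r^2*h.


V = pi * r^2 * h
  = pi * 4.2^2 * 8
  = pi * 17.64 * 8
  = 443.34 m^3


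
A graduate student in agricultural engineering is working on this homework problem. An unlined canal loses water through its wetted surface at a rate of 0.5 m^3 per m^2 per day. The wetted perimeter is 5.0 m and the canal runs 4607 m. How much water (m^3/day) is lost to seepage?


S = C * P * L
  = 0.5 * 5.0 * 4607
  = 11517.50 m^3/day


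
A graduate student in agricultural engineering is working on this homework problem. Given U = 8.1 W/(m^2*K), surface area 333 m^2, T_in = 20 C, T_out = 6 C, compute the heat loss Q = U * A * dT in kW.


dT = 20 - (6) = 14 K
Q = U * A * dT
  = 8.1 * 333 * 14
  = 37762.20 W = 37.76 kW


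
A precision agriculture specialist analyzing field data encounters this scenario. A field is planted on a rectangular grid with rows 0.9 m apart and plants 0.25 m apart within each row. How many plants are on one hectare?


D = 10000 / (row_sp * plant_sp)
  = 10000 / (0.9 * 0.25)
  = 10000 / 0.2250
  = 44444.44 plants/ha


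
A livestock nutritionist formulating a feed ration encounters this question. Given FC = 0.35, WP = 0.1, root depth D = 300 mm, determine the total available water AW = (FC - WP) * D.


AW = (FC - WP) * D
   = (0.35 - 0.1) * 300
   = 0.25 * 300
   = 75 mm


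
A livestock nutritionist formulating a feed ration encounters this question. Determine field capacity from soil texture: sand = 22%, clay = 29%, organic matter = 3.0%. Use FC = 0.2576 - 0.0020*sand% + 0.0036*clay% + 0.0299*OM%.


FC = 0.2576 - 0.0020*22 + 0.0036*29 + 0.0299*3.0
   = 0.2576 - 0.0440 + 0.1044 + 0.0897
   = 0.4077


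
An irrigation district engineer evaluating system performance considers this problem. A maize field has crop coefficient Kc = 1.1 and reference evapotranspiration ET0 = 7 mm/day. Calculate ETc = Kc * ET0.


ETc = Kc * ET0
    = 1.1 * 7
    = 7.70 mm/day


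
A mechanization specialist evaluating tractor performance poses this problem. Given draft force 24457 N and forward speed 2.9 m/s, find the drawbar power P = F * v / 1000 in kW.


P = F * v / 1000
  = 24457 * 2.9 / 1000
  = 70925.30 / 1000
  = 70.93 kW


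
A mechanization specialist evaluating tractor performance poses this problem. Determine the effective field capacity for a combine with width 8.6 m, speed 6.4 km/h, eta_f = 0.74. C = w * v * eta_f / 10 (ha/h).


C = w * v * eta_f / 10
  = 8.6 * 6.4 * 0.74 / 10
  = 40.73 / 10
  = 4.07 ha/h


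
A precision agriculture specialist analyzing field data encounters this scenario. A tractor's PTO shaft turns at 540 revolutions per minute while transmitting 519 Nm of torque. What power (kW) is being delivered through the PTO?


P = 2*pi*n*T / 60000
  = 2*pi * 540 * 519 / 60000
  = 1760925.51 / 60000
  = 29.35 kW


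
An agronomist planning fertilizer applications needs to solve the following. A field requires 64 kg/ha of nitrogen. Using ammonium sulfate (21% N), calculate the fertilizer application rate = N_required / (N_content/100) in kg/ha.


Rate = N_required / (N_content / 100)
     = 64 / (21 / 100)
     = 64 / 0.21
     = 304.76 kg/ha


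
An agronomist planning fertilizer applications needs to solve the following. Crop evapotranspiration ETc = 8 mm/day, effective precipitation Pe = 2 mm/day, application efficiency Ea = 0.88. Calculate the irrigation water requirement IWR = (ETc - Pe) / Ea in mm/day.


IWR = (ETc - Pe) / Ea
    = (8 - 2) / 0.88
    = 6 / 0.88
    = 6.82 mm/day


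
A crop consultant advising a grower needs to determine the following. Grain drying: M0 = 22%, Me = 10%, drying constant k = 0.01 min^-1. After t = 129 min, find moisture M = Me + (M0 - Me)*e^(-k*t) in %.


M = Me + (M0 - Me) * e^(-k*t)
  = 10 + (22 - 10) * e^(-0.01*129)
  = 10 + 12 * e^(-1.290)
  = 10 + 12 * 0.27527
  = 10 + 3.3032
  = 13.30%


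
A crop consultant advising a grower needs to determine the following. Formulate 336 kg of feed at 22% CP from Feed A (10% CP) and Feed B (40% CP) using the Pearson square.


parts_A = CP_b - target = 40 - 22 = 18
parts_B = target - CP_a = 22 - 10 = 12
total_parts = 18 + 12 = 30
Feed A = 336 * 18 / 30 = 201.60 kg
Feed B = 336 * 12 / 30 = 134.40 kg

201.60 kg


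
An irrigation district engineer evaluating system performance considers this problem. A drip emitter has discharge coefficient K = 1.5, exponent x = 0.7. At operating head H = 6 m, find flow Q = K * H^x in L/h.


Q = K * H^x
  = 1.5 * 6^0.7
  = 1.5 * 3.5051
  = 5.26 L/h


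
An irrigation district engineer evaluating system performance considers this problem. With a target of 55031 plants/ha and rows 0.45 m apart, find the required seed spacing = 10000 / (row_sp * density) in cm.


spacing = 10000 / (row_sp * density)
        = 10000 / (0.45 * 55031)
        = 10000 / 24763.95
        = 0.40381 m = 40.38 cm


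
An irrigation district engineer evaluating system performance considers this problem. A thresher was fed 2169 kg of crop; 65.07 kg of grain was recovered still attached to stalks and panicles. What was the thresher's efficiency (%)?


eta = (total - unthreshed) / total * 100
    = (2169 - 65.07) / 2169 * 100
    = 2103.93 / 2169 * 100
    = 97%


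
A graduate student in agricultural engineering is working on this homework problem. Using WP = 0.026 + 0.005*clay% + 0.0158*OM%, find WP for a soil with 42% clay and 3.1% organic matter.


WP = 0.026 + 0.005*42 + 0.0158*3.1
   = 0.026 + 0.2100 + 0.0490
   = 0.2850


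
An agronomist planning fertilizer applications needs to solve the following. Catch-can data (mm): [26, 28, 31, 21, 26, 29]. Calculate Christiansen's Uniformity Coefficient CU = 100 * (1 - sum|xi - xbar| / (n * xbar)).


xbar = 161 / 6 = 26.833
sum|xi - xbar| = 15
CU = 100 * (1 - 15 / (6 * 26.833))
   = 100 * (1 - 0.0932)
   = 90.68%


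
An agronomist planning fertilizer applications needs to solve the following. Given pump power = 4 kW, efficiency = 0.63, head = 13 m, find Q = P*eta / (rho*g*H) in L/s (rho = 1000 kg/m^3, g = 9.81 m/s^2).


Q = (P * 1000 * eta) / (rho * g * H)
  = (4 * 1000 * 0.63) / (1000 * 9.81 * 13)
  = 2520 / 127530
  = 0.01976 m^3/s = 19.76 L/s


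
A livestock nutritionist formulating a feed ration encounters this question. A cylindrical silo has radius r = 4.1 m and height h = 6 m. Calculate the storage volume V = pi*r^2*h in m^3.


V = pi * r^2 * h
  = pi * 4.1^2 * 6
  = pi * 16.81 * 6
  = 316.86 m^3


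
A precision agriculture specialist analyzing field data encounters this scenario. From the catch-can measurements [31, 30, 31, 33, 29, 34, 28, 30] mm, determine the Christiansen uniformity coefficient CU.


xbar = 246 / 8 = 30.750
sum|xi - xbar| = 12
CU = 100 * (1 - 12 / (8 * 30.750))
   = 100 * (1 - 0.0488)
   = 95.12%


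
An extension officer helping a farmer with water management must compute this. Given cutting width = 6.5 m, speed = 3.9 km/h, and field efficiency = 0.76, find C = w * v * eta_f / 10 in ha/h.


C = w * v * eta_f / 10
  = 6.5 * 3.9 * 0.76 / 10
  = 19.27 / 10
  = 1.93 ha/h


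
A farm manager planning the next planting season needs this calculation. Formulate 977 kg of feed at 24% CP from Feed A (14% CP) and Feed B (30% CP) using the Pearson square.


parts_A = CP_b - target = 30 - 24 = 6
parts_B = target - CP_a = 24 - 14 = 10
total_parts = 6 + 10 = 16
Feed A = 977 * 6 / 16 = 366.38 kg
Feed B = 977 * 10 / 16 = 610.63 kg

366.38 kg


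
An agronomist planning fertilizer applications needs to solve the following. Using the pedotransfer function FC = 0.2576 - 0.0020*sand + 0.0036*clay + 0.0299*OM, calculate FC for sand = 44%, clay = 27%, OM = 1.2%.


FC = 0.2576 - 0.0020*44 + 0.0036*27 + 0.0299*1.2
   = 0.2576 - 0.0880 + 0.0972 + 0.0359
   = 0.3027


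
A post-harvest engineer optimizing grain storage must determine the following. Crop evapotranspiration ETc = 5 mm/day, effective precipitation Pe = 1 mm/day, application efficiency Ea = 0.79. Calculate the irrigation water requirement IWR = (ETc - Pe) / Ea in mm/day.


IWR = (ETc - Pe) / Ea
    = (5 - 1) / 0.79
    = 4 / 0.79
    = 5.06 mm/day


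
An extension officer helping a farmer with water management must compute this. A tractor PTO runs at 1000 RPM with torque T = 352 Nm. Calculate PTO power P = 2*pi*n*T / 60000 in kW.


P = 2*pi*n*T / 60000
  = 2*pi * 1000 * 352 / 60000
  = 2211681.23 / 60000
  = 36.86 kW


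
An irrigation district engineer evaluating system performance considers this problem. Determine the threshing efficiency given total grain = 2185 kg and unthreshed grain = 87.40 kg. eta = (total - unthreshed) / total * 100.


eta = (total - unthreshed) / total * 100
    = (2185 - 87.40) / 2185 * 100
    = 2097.60 / 2185 * 100
    = 96%


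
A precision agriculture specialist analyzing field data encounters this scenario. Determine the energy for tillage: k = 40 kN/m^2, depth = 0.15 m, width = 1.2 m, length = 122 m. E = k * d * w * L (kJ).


E = k * d * w * L
  = 40 * 0.15 * 1.2 * 122
  = 878.40 kJ


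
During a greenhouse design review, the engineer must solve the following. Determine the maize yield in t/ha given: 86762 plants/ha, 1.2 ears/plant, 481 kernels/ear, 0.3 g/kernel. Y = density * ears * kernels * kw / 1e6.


Y = density * ears * kernels * kw
  = 86762 * 1.2 * 481 * 0.3 g/ha
  = 15023707.92 g/ha
  = 15023.71 kg/ha = 15.02 t/ha


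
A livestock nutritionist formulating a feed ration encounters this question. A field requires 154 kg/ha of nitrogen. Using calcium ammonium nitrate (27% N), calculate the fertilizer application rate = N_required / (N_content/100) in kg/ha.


Rate = N_required / (N_content / 100)
     = 154 / (27 / 100)
     = 154 / 0.27
     = 570.37 kg/ha


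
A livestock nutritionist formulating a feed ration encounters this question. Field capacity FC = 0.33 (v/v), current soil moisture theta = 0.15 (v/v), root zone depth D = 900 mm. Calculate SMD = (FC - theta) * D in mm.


SMD = (FC - theta) * D
    = (0.33 - 0.15) * 900
    = 0.180 * 900
    = 162 mm


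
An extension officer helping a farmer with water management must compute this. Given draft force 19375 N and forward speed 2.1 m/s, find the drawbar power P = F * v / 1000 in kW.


P = F * v / 1000
  = 19375 * 2.1 / 1000
  = 40687.50 / 1000
  = 40.69 kW


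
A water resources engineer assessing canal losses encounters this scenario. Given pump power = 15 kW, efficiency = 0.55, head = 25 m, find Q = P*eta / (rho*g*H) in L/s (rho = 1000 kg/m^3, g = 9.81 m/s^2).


Q = (P * 1000 * eta) / (rho * g * H)
  = (15 * 1000 * 0.55) / (1000 * 9.81 * 25)
  = 8250 / 245250
  = 0.03364 m^3/s = 33.64 L/s


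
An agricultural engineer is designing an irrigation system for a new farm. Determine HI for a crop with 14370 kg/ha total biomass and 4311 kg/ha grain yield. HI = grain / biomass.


HI = grain_yield / biomass
   = 4311 / 14370
   = 0.30


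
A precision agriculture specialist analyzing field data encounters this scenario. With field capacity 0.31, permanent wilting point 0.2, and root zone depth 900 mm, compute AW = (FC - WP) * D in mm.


AW = (FC - WP) * D
   = (0.31 - 0.2) * 900
   = 0.11 * 900
   = 99 mm


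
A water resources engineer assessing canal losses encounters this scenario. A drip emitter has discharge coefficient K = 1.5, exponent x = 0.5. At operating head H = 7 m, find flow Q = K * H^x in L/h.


Q = K * H^x
  = 1.5 * 7^0.5
  = 1.5 * 2.6458
  = 3.97 L/h


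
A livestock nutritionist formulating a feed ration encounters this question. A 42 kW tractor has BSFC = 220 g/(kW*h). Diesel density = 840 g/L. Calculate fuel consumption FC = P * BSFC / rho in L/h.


FC = P * BSFC / rho_fuel
   = 42 * 220 / 840
   = 9240 / 840
   = 11 L/h


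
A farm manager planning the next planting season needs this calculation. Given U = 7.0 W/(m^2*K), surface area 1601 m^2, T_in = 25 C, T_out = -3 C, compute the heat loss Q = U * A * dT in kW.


dT = 25 - (-3) = 28 K
Q = U * A * dT
  = 7.0 * 1601 * 28
  = 313796 W = 313.80 kW


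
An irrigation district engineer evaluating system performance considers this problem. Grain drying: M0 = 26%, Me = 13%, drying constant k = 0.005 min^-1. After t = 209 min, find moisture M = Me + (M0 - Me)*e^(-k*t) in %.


M = Me + (M0 - Me) * e^(-k*t)
  = 13 + (26 - 13) * e^(-0.005*209)
  = 13 + 13 * e^(-1.045)
  = 13 + 13 * 0.35169
  = 13 + 4.5720
  = 17.57%


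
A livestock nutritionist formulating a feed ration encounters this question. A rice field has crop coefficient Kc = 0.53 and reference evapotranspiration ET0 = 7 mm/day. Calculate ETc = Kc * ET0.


ETc = Kc * ET0
    = 0.53 * 7
    = 3.71 mm/day


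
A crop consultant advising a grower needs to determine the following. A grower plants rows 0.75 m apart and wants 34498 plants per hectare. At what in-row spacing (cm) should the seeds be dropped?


spacing = 10000 / (row_sp * density)
        = 10000 / (0.75 * 34498)
        = 10000 / 25873.50
        = 0.38650 m = 38.65 cm


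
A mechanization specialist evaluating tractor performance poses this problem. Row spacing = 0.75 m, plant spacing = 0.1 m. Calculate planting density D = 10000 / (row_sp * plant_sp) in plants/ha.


D = 10000 / (row_sp * plant_sp)
  = 10000 / (0.75 * 0.1)
  = 10000 / 0.0750
  = 133333.33 plants/ha


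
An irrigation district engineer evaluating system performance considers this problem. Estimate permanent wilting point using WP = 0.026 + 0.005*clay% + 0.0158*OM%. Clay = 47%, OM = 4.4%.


WP = 0.026 + 0.005*47 + 0.0158*4.4
   = 0.026 + 0.2350 + 0.0695
   = 0.3305


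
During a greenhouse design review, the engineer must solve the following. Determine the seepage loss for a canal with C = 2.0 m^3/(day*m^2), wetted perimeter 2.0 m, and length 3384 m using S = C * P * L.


S = C * P * L
  = 2.0 * 2.0 * 3384
  = 13536 m^3/day


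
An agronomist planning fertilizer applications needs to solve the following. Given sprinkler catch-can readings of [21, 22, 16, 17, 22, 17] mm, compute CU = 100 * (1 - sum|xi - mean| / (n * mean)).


xbar = 115 / 6 = 19.167
sum|xi - xbar| = 15
CU = 100 * (1 - 15 / (6 * 19.167))
   = 100 * (1 - 0.1304)
   = 86.96%


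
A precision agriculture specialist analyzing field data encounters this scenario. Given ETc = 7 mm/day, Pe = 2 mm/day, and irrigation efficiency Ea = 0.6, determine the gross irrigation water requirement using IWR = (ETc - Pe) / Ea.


IWR = (ETc - Pe) / Ea
    = (7 - 2) / 0.6
    = 5 / 0.6
    = 8.33 mm/day


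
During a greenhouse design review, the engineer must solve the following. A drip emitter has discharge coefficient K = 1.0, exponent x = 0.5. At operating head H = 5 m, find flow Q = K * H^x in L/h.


Q = K * H^x
  = 1.0 * 5^0.5
  = 1.0 * 2.2361
  = 2.24 L/h


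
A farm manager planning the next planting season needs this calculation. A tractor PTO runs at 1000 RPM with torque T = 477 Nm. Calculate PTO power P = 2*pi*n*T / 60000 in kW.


P = 2*pi*n*T / 60000
  = 2*pi * 1000 * 477 / 60000
  = 2997079.39 / 60000
  = 49.95 kW


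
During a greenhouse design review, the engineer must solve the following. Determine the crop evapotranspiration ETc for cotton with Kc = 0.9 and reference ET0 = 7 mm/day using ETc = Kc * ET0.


ETc = Kc * ET0
    = 0.9 * 7
    = 6.30 mm/day


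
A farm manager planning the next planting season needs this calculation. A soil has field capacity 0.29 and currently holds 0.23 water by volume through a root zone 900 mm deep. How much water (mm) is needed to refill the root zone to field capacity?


SMD = (FC - theta) * D
    = (0.29 - 0.23) * 900
    = 0.060 * 900
    = 54 mm


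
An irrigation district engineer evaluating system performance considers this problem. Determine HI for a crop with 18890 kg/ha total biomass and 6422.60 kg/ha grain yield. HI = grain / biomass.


HI = grain_yield / biomass
   = 6422.60 / 18890
   = 0.34


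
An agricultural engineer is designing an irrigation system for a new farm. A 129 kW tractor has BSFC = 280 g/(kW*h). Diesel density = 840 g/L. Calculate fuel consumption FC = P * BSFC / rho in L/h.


FC = P * BSFC / rho_fuel
   = 129 * 280 / 840
   = 36120 / 840
   = 43 L/h


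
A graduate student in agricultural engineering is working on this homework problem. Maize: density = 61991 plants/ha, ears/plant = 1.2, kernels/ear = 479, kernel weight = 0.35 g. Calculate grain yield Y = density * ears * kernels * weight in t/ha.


Y = density * ears * kernels * kw
  = 61991 * 1.2 * 479 * 0.35 g/ha
  = 12471349.38 g/ha
  = 12471.35 kg/ha = 12.47 t/ha


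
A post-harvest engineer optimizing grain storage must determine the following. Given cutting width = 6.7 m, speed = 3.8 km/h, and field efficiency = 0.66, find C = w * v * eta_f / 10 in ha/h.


C = w * v * eta_f / 10
  = 6.7 * 3.8 * 0.66 / 10
  = 16.80 / 10
  = 1.68 ha/h


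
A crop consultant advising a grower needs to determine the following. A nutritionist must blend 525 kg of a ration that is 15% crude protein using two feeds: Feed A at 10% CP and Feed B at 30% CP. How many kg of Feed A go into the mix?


parts_A = CP_b - target = 30 - 15 = 15
parts_B = target - CP_a = 15 - 10 = 5
total_parts = 15 + 5 = 20
Feed A = 525 * 15 / 20 = 393.75 kg
Feed B = 525 * 5 / 20 = 131.25 kg

393.75 kg


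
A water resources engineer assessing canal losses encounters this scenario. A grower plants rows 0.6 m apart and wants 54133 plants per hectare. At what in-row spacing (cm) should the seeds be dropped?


spacing = 10000 / (row_sp * density)
        = 10000 / (0.6 * 54133)
        = 10000 / 32479.80
        = 0.30788 m = 30.79 cm


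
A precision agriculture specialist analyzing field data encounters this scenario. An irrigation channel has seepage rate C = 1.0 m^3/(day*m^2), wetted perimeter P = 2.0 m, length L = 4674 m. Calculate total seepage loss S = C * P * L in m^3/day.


S = C * P * L
  = 1.0 * 2.0 * 4674
  = 9348 m^3/day


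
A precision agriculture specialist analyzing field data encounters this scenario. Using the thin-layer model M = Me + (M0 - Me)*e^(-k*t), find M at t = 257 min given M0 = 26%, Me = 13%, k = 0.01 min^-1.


M = Me + (M0 - Me) * e^(-k*t)
  = 13 + (26 - 13) * e^(-0.01*257)
  = 13 + 13 * e^(-2.570)
  = 13 + 13 * 0.07654
  = 13 + 0.9950
  = 13.99%


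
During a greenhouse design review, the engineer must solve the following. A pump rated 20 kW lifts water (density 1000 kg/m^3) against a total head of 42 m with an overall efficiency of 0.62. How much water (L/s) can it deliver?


Q = (P * 1000 * eta) / (rho * g * H)
  = (20 * 1000 * 0.62) / (1000 * 9.81 * 42)
  = 12400 / 412020
  = 0.03010 m^3/s = 30.10 L/s


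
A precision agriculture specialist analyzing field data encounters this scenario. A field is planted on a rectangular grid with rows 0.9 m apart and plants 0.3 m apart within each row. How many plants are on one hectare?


D = 10000 / (row_sp * plant_sp)
  = 10000 / (0.9 * 0.3)
  = 10000 / 0.2700
  = 37037.04 plants/ha


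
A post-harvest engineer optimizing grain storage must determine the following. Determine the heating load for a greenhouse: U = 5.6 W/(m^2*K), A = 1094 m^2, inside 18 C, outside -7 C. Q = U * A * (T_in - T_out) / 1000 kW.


dT = 18 - (-7) = 25 K
Q = U * A * dT
  = 5.6 * 1094 * 25
  = 153160 W = 153.16 kW


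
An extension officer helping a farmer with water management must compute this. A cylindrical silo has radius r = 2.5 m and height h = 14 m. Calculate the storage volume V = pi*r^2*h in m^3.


V = pi * r^2 * h
  = pi * 2.5^2 * 14
  = pi * 6.25 * 14
  = 274.89 m^3


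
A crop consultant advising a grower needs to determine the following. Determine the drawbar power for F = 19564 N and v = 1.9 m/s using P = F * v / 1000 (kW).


P = F * v / 1000
  = 19564 * 1.9 / 1000
  = 37171.60 / 1000
  = 37.17 kW


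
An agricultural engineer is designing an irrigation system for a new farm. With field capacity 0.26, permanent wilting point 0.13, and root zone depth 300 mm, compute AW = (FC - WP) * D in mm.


AW = (FC - WP) * D
   = (0.26 - 0.13) * 300
   = 0.13 * 300
   = 39 mm


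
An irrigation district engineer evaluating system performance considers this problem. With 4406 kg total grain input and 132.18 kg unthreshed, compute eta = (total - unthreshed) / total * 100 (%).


eta = (total - unthreshed) / total * 100
    = (4406 - 132.18) / 4406 * 100
    = 4273.82 / 4406 * 100
    = 97%


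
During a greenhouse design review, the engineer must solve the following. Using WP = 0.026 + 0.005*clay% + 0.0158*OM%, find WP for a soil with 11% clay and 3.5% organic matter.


WP = 0.026 + 0.005*11 + 0.0158*3.5
   = 0.026 + 0.0550 + 0.0553
   = 0.1363


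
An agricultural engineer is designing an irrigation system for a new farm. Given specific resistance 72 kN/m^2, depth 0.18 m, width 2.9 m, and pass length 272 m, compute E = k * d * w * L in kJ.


E = k * d * w * L
  = 72 * 0.18 * 2.9 * 272
  = 10222.85 kJ


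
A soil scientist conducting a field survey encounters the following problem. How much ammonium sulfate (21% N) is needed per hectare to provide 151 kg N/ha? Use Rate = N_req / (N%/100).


Rate = N_required / (N_content / 100)
     = 151 / (21 / 100)
     = 151 / 0.21
     = 719.05 kg/ha


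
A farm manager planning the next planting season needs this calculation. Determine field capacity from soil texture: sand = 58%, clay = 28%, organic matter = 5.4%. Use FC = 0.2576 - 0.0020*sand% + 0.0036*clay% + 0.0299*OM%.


FC = 0.2576 - 0.0020*58 + 0.0036*28 + 0.0299*5.4
   = 0.2576 - 0.1160 + 0.1008 + 0.1615
   = 0.4039


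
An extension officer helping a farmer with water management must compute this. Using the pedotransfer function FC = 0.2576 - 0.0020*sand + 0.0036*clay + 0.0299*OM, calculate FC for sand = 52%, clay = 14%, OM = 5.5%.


FC = 0.2576 - 0.0020*52 + 0.0036*14 + 0.0299*5.5
   = 0.2576 - 0.1040 + 0.0504 + 0.1645
   = 0.3685


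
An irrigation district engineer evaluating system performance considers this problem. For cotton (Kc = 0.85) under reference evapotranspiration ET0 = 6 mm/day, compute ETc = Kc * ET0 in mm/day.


ETc = Kc * ET0
    = 0.85 * 6
    = 5.10 mm/day


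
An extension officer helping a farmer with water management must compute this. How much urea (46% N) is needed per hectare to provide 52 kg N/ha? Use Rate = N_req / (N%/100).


Rate = N_required / (N_content / 100)
     = 52 / (46 / 100)
     = 52 / 0.46
     = 113.04 kg/ha


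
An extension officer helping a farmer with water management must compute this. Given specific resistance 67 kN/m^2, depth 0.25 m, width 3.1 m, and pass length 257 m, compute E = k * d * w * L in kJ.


E = k * d * w * L
  = 67 * 0.25 * 3.1 * 257
  = 13344.73 kJ


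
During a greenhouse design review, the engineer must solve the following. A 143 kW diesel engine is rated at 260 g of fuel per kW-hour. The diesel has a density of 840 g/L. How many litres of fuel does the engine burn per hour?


FC = P * BSFC / rho_fuel
   = 143 * 260 / 840
   = 37180 / 840
   = 44.26 L/h


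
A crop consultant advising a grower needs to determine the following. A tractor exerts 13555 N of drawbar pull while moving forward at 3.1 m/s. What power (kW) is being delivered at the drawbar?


P = F * v / 1000
  = 13555 * 3.1 / 1000
  = 42020.50 / 1000
  = 42.02 kW


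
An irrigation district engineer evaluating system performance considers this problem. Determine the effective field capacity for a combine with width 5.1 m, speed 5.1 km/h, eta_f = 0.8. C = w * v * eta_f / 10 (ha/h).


C = w * v * eta_f / 10
  = 5.1 * 5.1 * 0.8 / 10
  = 20.81 / 10
  = 2.08 ha/h


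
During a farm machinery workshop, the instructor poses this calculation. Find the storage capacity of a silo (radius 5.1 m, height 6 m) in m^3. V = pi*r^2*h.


V = pi * r^2 * h
  = pi * 5.1^2 * 6
  = pi * 26.01 * 6
  = 490.28 m^3


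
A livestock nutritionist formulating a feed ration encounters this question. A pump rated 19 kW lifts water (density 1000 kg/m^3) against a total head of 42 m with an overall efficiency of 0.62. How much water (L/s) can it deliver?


Q = (P * 1000 * eta) / (rho * g * H)
  = (19 * 1000 * 0.62) / (1000 * 9.81 * 42)
  = 11780 / 412020
  = 0.02859 m^3/s = 28.59 L/s


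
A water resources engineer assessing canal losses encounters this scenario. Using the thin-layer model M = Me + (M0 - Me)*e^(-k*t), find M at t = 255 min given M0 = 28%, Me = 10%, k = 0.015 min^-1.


M = Me + (M0 - Me) * e^(-k*t)
  = 10 + (28 - 10) * e^(-0.015*255)
  = 10 + 18 * e^(-3.825)
  = 10 + 18 * 0.02182
  = 10 + 0.3927
  = 10.39%


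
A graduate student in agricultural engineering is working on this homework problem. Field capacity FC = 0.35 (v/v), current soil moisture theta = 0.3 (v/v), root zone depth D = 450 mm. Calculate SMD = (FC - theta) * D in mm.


SMD = (FC - theta) * D
    = (0.35 - 0.3) * 450
    = 0.050 * 450
    = 22.50 mm


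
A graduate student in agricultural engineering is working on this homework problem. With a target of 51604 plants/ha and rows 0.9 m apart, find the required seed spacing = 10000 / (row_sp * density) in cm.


spacing = 10000 / (row_sp * density)
        = 10000 / (0.9 * 51604)
        = 10000 / 46443.60
        = 0.21531 m = 21.53 cm


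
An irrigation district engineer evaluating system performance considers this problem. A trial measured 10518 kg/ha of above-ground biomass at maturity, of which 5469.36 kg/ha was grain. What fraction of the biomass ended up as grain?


HI = grain_yield / biomass
   = 5469.36 / 10518
   = 0.52


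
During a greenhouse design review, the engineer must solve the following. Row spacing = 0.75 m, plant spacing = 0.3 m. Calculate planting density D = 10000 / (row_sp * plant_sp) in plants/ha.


D = 10000 / (row_sp * plant_sp)
  = 10000 / (0.75 * 0.3)
  = 10000 / 0.2250
  = 44444.44 plants/ha


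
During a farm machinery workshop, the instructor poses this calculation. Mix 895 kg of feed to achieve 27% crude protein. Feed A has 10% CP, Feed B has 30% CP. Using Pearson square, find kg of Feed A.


parts_A = CP_b - target = 30 - 27 = 3
parts_B = target - CP_a = 27 - 10 = 17
total_parts = 3 + 17 = 20
Feed A = 895 * 3 / 20 = 134.25 kg
Feed B = 895 * 17 / 20 = 760.75 kg

134.25 kg


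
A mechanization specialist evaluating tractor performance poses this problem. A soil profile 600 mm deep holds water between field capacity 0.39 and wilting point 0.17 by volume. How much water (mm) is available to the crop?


AW = (FC - WP) * D
   = (0.39 - 0.17) * 600
   = 0.22 * 600
   = 132 mm
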